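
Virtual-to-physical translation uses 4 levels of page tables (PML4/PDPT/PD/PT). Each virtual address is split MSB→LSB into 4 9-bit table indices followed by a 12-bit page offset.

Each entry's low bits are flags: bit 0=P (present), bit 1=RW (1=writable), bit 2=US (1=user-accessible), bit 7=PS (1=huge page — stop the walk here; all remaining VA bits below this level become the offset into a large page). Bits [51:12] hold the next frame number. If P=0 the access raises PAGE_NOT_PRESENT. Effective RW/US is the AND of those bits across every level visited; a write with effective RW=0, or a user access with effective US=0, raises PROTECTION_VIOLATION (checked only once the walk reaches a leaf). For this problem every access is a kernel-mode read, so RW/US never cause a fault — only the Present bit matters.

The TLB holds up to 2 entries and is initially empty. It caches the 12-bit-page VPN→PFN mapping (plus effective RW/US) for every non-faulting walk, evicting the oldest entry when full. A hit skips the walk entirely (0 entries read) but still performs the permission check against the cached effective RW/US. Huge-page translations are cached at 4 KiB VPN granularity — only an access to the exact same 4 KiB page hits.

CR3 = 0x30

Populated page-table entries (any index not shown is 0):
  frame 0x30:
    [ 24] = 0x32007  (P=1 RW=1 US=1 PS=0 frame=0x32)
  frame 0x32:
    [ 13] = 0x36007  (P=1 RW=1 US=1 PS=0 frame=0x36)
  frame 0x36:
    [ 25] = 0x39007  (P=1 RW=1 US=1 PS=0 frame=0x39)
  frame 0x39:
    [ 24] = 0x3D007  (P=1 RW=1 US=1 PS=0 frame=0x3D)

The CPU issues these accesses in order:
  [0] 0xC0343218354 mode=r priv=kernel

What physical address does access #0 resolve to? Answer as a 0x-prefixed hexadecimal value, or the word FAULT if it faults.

Walk each access:
#0 VA=0xC0343218354 (r,kernel):
  [0] read 0x30 idx=24: raw=0x32007 flags P=1 W=1 U=1 S=0
  [1] read 0x32 idx=13: raw=0x36007 flags P=1 W=1 U=1 S=0
  [2] read 0x36 idx=25: raw=0x39007 flags P=1 W=1 U=1 S=0
  [3] read 0x39 idx=24: raw=0x3D007 flags P=1 W=1 U=1 S=0
  ⇒ phys 0x3D354  [4 reads]

Access #0 PA: 0x3D354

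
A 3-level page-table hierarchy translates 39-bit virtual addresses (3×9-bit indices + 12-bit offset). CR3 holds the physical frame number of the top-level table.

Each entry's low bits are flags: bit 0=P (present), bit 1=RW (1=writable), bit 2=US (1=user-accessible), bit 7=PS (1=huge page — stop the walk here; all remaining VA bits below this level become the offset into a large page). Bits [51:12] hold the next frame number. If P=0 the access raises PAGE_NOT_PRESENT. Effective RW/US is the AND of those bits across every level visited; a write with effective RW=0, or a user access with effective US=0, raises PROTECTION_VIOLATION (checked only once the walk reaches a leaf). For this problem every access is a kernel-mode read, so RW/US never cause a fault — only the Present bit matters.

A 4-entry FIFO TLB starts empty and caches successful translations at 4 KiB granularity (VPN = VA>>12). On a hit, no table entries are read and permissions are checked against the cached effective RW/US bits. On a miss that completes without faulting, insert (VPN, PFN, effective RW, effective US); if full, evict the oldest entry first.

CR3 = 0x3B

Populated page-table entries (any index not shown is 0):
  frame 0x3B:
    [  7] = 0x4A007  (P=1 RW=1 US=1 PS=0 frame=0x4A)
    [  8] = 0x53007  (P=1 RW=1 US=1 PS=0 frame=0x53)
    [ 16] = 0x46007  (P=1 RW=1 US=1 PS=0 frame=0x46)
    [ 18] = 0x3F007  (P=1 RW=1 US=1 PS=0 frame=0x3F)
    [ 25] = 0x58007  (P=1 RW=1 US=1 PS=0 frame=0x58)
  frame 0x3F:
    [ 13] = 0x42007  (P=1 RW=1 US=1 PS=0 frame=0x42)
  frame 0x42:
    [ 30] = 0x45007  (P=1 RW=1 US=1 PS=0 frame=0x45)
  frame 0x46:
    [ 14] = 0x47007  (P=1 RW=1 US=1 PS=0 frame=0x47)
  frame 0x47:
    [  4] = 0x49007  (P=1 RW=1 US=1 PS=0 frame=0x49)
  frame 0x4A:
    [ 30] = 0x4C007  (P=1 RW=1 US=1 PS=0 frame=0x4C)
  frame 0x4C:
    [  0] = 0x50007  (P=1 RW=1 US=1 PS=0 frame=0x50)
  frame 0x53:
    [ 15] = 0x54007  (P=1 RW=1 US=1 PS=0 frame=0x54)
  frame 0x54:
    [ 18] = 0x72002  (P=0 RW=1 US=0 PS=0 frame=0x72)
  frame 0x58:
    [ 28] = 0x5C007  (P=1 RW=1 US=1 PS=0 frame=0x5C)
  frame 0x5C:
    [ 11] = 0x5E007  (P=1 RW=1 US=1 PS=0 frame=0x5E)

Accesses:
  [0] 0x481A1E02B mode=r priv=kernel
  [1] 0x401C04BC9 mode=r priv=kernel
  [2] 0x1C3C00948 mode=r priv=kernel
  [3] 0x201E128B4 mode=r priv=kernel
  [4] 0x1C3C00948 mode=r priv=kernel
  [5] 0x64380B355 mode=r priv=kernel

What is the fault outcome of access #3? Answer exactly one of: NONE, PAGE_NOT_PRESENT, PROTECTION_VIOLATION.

Per-access translation:
#0 VA=0x481A1E02B (r,kernel):
  L0 @0x3B[18] → 0x3F007  P=1,RW=1,US=1,PS=0
  L1 @0x3F[13] → 0x42007  P=1,RW=1,US=1,PS=0
  L2 @0x42[30] → 0x45007  P=1,RW=1,US=1,PS=0
  → PA=0x4502B  (3 entries read)
#1 VA=0x401C04BC9 (r,kernel):
  L0 @0x3B[16] → 0x46007  P=1,RW=1,US=1,PS=0
  L1 @0x46[14] → 0x47007  P=1,RW=1,US=1,PS=0
  L2 @0x47[4] → 0x49007  P=1,RW=1,US=1,PS=0
  → PA=0x49BC9  (3 entries read)
#2 VA=0x1C3C00948 (r,kernel):
  L0 @0x3B[7] → 0x4A007  P=1,RW=1,US=1,PS=0
  L1 @0x4A[30] → 0x4C007  P=1,RW=1,US=1,PS=0
  L2 @0x4C[0] → 0x50007  P=1,RW=1,US=1,PS=0
  → PA=0x50948  (3 entries read)
#3 VA=0x201E128B4 (r,kernel):
  L0 @0x3B[8] → 0x53007  P=1,RW=1,US=1,PS=0
  L1 @0x53[15] → 0x54007  P=1,RW=1,US=1,PS=0
  L2 @0x54[18] → 0x72002  P=0,RW=1,US=0,PS=0
  → PAGE_NOT_PRESENT  (3 entries read)
#4 VA=0x1C3C00948 (r,kernel):
  TLB hit vpn=0x1C3C00 → PA=0x50948
#5 VA=0x64380B355 (r,kernel):
  L0 @0x3B[25] → 0x58007  P=1,RW=1,US=1,PS=0
  L1 @0x58[28] → 0x5C007  P=1,RW=1,US=1,PS=0
  L2 @0x5C[11] → 0x5E007  P=1,RW=1,US=1,PS=0
  → PA=0x5E355  (3 entries read)

Access #3 fault: PAGE_NOT_PRESENT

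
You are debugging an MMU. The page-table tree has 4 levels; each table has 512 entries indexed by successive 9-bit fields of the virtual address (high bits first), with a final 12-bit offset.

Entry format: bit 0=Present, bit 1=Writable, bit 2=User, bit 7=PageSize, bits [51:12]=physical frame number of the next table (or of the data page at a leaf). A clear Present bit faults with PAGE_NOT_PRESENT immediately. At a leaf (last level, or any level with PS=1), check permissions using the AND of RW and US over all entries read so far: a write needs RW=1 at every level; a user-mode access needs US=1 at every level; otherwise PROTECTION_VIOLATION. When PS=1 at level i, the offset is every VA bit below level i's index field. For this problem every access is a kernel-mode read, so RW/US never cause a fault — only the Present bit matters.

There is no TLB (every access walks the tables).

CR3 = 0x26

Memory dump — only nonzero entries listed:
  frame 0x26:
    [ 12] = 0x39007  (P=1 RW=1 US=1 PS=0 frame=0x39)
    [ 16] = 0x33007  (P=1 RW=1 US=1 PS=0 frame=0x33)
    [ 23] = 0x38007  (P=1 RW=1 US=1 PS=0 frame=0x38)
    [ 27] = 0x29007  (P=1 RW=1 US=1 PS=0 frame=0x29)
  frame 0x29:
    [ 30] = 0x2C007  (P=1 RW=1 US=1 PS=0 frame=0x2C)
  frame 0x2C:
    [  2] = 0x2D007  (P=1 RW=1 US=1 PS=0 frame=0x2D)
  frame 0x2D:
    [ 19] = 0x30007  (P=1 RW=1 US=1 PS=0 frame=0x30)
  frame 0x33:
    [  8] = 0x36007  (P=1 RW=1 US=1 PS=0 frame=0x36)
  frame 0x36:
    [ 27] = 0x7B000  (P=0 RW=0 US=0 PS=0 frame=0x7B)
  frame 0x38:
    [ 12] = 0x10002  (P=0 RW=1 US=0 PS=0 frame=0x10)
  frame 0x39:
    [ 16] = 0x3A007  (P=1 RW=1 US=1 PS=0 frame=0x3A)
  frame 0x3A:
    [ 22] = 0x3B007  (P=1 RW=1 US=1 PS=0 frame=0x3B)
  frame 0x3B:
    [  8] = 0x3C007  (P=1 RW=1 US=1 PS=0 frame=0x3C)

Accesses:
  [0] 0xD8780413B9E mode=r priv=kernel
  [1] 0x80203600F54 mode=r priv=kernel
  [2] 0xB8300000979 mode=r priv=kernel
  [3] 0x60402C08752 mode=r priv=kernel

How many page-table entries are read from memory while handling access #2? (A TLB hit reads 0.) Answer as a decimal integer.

Trace:
#0 VA=0xD8780413B9E (r,kernel):
  L0 @0x26[27] → 0x29007  P=1,RW=1,US=1,PS=0
  L1 @0x29[30] → 0x2C007  P=1,RW=1,US=1,PS=0
  L2 @0x2C[2] → 0x2D007  P=1,RW=1,US=1,PS=0
  L3 @0x2D[19] → 0x30007  P=1,RW=1,US=1,PS=0
  → PA=0x30B9E  (4 entries read)
#1 VA=0x80203600F54 (r,kernel):
  L0 @0x26[16] → 0x33007  P=1,RW=1,US=1,PS=0
  L1 @0x33[8] → 0x36007  P=1,RW=1,US=1,PS=0
  L2 @0x36[27] → 0x7B000  P=0,RW=0,US=0,PS=0
  ✗ PAGE_NOT_PRESENT  [3 reads]
#2 VA=0xB8300000979 (r,kernel):
  L0 @0x26[23] → 0x38007  P=1,RW=1,US=1,PS=0
  L1 @0x38[12] → 0x10002  P=0,RW=1,US=0,PS=0
  ✗ PAGE_NOT_PRESENT  [2 reads]
#3 VA=0x60402C08752 (r,kernel):
  L0 @0x26[12] → 0x39007  P=1,RW=1,US=1,PS=0
  L1 @0x39[16] → 0x3A007  P=1,RW=1,US=1,PS=0
  L2 @0x3A[22] → 0x3B007  P=1,RW=1,US=1,PS=0
  L3 @0x3B[8] → 0x3C007  P=1,RW=1,US=1,PS=0
  → PA=0x3C752  (4 entries read)

Entries read for #2: 2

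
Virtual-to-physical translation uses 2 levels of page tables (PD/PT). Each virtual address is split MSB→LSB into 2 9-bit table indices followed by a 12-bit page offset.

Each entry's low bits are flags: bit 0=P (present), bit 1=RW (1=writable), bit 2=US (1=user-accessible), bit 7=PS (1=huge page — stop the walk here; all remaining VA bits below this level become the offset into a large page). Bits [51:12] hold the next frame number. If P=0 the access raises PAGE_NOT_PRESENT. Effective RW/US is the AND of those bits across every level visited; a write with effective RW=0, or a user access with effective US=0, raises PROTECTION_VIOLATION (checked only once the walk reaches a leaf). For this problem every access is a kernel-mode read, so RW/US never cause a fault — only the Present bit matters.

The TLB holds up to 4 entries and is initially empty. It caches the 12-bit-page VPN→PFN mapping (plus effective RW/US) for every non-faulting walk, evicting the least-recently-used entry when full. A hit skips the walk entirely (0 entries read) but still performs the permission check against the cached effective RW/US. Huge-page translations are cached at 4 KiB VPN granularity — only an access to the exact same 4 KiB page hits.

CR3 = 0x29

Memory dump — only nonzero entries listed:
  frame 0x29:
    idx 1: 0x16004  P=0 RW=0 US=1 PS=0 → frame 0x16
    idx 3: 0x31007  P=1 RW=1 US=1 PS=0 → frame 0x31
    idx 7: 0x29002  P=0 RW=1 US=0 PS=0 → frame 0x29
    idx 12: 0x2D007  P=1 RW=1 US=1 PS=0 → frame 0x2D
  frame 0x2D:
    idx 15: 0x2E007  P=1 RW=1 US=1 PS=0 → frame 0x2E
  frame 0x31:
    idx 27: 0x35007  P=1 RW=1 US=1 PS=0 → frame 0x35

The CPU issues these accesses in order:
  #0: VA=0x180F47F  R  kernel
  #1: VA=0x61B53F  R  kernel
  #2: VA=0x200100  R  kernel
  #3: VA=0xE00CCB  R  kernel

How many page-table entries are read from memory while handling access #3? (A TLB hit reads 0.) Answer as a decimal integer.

Per-access translation:
#0 VA=0x180F47F (r,kernel):
  [0] read 0x29 idx=12: raw=0x2D007 flags P=1 W=1 U=1 S=0
  [1] read 0x2D idx=15: raw=0x2E007 flags P=1 W=1 U=1 S=0
  ⇒ phys 0x2E47F  [2 reads]
#1 VA=0x61B53F (r,kernel):
  [0] read 0x29 idx=3: raw=0x31007 flags P=1 W=1 U=1 S=0
  [1] read 0x31 idx=27: raw=0x35007 flags P=1 W=1 U=1 S=0
  ⇒ phys 0x3553F  [2 reads]
#2 VA=0x200100 (r,kernel):
  [0] read 0x29 idx=1: raw=0x16004 flags P=0 W=0 U=1 S=0
  ⇒ fault: PAGE_NOT_PRESENT  — 1 lookups
#3 VA=0xE00CCB (r,kernel):
  [0] read 0x29 idx=7: raw=0x29002 flags P=0 W=1 U=0 S=0
  ⇒ fault: PAGE_NOT_PRESENT  — 1 lookups

Entries read for #3: 1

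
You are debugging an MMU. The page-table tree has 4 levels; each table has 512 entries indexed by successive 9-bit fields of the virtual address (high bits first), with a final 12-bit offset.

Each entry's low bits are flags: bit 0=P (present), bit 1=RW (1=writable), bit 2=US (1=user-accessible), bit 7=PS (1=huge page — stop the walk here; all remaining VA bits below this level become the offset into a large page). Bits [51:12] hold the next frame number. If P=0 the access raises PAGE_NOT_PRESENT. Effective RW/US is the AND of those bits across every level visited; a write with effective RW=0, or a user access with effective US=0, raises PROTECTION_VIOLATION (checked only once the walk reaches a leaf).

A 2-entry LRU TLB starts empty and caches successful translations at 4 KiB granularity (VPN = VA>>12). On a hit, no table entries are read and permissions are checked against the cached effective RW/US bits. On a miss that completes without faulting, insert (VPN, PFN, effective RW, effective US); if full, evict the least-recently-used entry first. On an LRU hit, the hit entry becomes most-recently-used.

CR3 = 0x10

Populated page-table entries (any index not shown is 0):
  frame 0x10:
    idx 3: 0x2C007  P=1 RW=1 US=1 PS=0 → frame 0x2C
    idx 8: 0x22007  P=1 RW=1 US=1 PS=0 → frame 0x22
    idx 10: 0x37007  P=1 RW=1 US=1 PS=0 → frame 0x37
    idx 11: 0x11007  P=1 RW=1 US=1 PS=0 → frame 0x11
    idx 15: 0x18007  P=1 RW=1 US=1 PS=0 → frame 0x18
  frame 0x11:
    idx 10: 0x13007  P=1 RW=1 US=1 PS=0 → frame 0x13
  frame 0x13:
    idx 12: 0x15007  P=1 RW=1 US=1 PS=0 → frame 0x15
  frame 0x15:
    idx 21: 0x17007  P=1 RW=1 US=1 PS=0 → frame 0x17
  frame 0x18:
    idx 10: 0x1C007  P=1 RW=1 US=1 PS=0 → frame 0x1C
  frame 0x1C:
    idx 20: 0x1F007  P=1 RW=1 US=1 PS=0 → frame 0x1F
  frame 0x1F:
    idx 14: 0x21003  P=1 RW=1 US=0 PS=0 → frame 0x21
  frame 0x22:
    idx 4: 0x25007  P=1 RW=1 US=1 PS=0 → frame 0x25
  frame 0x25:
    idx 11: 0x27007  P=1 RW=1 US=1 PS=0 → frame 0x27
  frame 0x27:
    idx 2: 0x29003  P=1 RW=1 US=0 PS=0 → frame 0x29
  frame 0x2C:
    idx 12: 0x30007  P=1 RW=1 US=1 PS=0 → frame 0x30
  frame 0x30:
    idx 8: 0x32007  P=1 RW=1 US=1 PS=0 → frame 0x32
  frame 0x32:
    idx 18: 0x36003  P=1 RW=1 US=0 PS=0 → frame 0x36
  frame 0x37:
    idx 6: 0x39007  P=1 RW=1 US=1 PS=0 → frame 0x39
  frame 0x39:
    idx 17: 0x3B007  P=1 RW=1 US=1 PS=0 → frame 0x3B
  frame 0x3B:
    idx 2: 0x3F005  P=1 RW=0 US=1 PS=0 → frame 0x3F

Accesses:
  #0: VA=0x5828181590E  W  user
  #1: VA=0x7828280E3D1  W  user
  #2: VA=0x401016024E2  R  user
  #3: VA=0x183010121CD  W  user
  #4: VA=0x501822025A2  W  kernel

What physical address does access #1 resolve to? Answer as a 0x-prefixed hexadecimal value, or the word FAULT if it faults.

Walk each access:
#0 VA=0x5828181590E (w,user):
  lvl0: tbl 0x10, slot 11 ⇒ 0x11007 (P1/RW1/US1/PS0)
  lvl1: tbl 0x11, slot 10 ⇒ 0x13007 (P1/RW1/US1/PS0)
  lvl2: tbl 0x13, slot 12 ⇒ 0x15007 (P1/RW1/US1/PS0)
  lvl3: tbl 0x15, slot 21 ⇒ 0x17007 (P1/RW1/US1/PS0)
  ✓ 0x1790E  — 4 lookups
#1 VA=0x7828280E3D1 (w,user):
  lvl0: tbl 0x10, slot 15 ⇒ 0x18007 (P1/RW1/US1/PS0)
  lvl1: tbl 0x18, slot 10 ⇒ 0x1C007 (P1/RW1/US1/PS0)
  lvl2: tbl 0x1C, slot 20 ⇒ 0x1F007 (P1/RW1/US1/PS0)
  lvl3: tbl 0x1F, slot 14 ⇒ 0x21003 (P1/RW1/US0/PS0)
  ⇒ fault: PROTECTION_VIOLATION  — 4 lookups
#2 VA=0x401016024E2 (r,user):
  lvl0: tbl 0x10, slot 8 ⇒ 0x22007 (P1/RW1/US1/PS0)
  lvl1: tbl 0x22, slot 4 ⇒ 0x25007 (P1/RW1/US1/PS0)
  lvl2: tbl 0x25, slot 11 ⇒ 0x27007 (P1/RW1/US1/PS0)
  lvl3: tbl 0x27, slot 2 ⇒ 0x29003 (P1/RW1/US0/PS0)
  ⇒ fault: PROTECTION_VIOLATION  — 4 lookups
#3 VA=0x183010121CD (w,user):
  lvl0: tbl 0x10, slot 3 ⇒ 0x2C007 (P1/RW1/US1/PS0)
  lvl1: tbl 0x2C, slot 12 ⇒ 0x30007 (P1/RW1/US1/PS0)
  lvl2: tbl 0x30, slot 8 ⇒ 0x32007 (P1/RW1/US1/PS0)
  lvl3: tbl 0x32, slot 18 ⇒ 0x36003 (P1/RW1/US0/PS0)
  ⇒ fault: PROTECTION_VIOLATION  — 4 lookups
#4 VA=0x501822025A2 (w,kernel):
  lvl0: tbl 0x10, slot 10 ⇒ 0x37007 (P1/RW1/US1/PS0)
  lvl1: tbl 0x37, slot 6 ⇒ 0x39007 (P1/RW1/US1/PS0)
  lvl2: tbl 0x39, slot 17 ⇒ 0x3B007 (P1/RW1/US1/PS0)
  lvl3: tbl 0x3B, slot 2 ⇒ 0x3F005 (P1/RW0/US1/PS0)
  ⇒ fault: PROTECTION_VIOLATION  — 4 lookups

Access #1 PA: FAULT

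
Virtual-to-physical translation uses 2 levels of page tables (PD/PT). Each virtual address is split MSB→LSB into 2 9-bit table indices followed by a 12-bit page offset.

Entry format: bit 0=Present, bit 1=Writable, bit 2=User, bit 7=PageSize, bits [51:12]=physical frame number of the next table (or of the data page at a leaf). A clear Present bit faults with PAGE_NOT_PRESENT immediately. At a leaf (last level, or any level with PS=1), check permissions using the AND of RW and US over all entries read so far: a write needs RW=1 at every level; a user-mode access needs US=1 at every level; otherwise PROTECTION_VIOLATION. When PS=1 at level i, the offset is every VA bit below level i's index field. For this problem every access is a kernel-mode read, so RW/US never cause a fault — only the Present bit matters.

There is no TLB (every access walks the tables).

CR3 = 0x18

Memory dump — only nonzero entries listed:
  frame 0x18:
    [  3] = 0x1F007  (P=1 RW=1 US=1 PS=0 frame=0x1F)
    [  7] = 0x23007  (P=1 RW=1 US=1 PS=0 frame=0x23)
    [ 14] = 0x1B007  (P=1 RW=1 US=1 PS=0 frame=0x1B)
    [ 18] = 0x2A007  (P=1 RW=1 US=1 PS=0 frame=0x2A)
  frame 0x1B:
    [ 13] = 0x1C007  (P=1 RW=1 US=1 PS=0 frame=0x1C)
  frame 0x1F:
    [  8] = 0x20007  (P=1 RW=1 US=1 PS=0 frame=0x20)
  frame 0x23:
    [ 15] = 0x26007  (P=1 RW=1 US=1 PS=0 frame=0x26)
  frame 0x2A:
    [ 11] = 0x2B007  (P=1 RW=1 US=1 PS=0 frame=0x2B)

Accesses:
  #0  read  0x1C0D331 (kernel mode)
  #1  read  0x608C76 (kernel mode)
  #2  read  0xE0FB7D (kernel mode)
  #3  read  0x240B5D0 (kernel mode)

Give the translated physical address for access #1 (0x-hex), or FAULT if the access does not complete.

Trace:
#0 VA=0x1C0D331 (r,kernel):
  L0 @0x18[14] → 0x1B007  P=1,RW=1,US=1,PS=0
  L1 @0x1B[13] → 0x1C007  P=1,RW=1,US=1,PS=0
  ✓ 0x1C331  — 2 lookups
#1 VA=0x608C76 (r,kernel):
  L0 @0x18[3] → 0x1F007  P=1,RW=1,US=1,PS=0
  L1 @0x1F[8] → 0x20007  P=1,RW=1,US=1,PS=0
  ✓ 0x20C76  — 2 lookups
#2 VA=0xE0FB7D (r,kernel):
  L0 @0x18[7] → 0x23007  P=1,RW=1,US=1,PS=0
  L1 @0x23[15] → 0x26007  P=1,RW=1,US=1,PS=0
  ✓ 0x26B7D  — 2 lookups
#3 VA=0x240B5D0 (r,kernel):
  L0 @0x18[18] → 0x2A007  P=1,RW=1,US=1,PS=0
  L1 @0x2A[11] → 0x2B007  P=1,RW=1,US=1,PS=0
  ✓ 0x2B5D0  — 2 lookups

Access #1 PA: 0x20C76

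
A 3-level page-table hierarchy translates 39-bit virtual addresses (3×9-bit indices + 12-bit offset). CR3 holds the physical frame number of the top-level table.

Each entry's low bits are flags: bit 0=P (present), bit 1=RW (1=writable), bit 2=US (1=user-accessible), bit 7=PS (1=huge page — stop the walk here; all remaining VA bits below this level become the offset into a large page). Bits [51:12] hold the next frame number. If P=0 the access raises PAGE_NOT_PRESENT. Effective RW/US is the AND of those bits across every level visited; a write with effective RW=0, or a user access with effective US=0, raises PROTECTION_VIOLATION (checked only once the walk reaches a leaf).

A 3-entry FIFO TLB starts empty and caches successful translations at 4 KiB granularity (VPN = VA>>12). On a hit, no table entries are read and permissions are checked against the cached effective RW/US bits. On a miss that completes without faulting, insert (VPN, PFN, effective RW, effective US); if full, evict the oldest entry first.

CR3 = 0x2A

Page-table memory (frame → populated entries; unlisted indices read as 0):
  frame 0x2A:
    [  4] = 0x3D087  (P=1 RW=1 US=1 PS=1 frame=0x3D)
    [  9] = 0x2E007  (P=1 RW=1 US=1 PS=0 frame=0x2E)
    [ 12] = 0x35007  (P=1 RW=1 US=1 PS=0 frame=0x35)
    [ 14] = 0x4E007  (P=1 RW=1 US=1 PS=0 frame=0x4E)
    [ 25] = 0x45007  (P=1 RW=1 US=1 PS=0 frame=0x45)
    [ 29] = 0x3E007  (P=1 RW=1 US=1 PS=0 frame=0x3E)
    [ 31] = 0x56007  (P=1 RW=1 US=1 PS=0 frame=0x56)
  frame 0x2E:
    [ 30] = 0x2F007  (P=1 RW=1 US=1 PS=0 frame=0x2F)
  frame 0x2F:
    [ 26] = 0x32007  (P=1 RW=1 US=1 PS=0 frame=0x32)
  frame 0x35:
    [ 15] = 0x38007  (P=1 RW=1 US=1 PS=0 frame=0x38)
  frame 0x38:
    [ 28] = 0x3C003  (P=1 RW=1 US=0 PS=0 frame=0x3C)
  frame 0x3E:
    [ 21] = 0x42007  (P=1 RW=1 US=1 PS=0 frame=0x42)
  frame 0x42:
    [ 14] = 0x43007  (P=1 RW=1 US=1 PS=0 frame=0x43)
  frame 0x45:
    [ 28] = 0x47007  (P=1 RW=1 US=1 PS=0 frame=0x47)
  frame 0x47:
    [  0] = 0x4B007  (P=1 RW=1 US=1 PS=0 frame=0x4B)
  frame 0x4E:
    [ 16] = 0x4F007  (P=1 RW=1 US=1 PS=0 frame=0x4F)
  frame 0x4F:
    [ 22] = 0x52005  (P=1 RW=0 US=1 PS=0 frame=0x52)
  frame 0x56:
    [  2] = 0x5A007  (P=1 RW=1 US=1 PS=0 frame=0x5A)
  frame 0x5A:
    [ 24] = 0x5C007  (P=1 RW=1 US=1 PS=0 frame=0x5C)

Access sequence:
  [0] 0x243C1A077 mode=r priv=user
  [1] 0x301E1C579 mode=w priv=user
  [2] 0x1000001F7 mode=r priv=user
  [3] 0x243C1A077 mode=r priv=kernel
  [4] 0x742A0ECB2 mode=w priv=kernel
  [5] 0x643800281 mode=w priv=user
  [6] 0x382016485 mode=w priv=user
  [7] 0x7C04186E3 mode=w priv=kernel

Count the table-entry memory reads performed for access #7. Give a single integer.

Trace:
#0 VA=0x243C1A077 (r,user):
  L0 @0x2A[9] → 0x2E007  P=1,RW=1,US=1,PS=0
  L1 @0x2E[30] → 0x2F007  P=1,RW=1,US=1,PS=0
  L2 @0x2F[26] → 0x32007  P=1,RW=1,US=1,PS=0
  → PA=0x32077  (3 entries read)
#1 VA=0x301E1C579 (w,user):
  L0 @0x2A[12] → 0x35007  P=1,RW=1,US=1,PS=0
  L1 @0x35[15] → 0x38007  P=1,RW=1,US=1,PS=0
  L2 @0x38[28] → 0x3C003  P=1,RW=1,US=0,PS=0
  ✗ PROTECTION_VIOLATION  [3 reads]
#2 VA=0x1000001F7 (r,user):
  L0 @0x2A[4] → 0x3D087  P=1,RW=1,US=1,PS=1
  → PA=0x3D1F7 (huge @L0)  (1 entries read)
#3 VA=0x243C1A077 (r,kernel):
  TLB hit vpn=0x243C1A → PA=0x32077
#4 VA=0x742A0ECB2 (w,kernel):
  L0 @0x2A[29] → 0x3E007  P=1,RW=1,US=1,PS=0
  L1 @0x3E[21] → 0x42007  P=1,RW=1,US=1,PS=0
  L2 @0x42[14] → 0x43007  P=1,RW=1,US=1,PS=0
  → PA=0x43CB2  (3 entries read)
#5 VA=0x643800281 (w,user):
  L0 @0x2A[25] → 0x45007  P=1,RW=1,US=1,PS=0
  L1 @0x45[28] → 0x47007  P=1,RW=1,US=1,PS=0
  L2 @0x47[0] → 0x4B007  P=1,RW=1,US=1,PS=0
  → PA=0x4B281  (3 entries read)
#6 VA=0x382016485 (w,user):
  L0 @0x2A[14] → 0x4E007  P=1,RW=1,US=1,PS=0
  L1 @0x4E[16] → 0x4F007  P=1,RW=1,US=1,PS=0
  L2 @0x4F[22] → 0x52005  P=1,RW=0,US=1,PS=0
  ✗ PROTECTION_VIOLATION  [3 reads]
#7 VA=0x7C04186E3 (w,kernel):
  L0 @0x2A[31] → 0x56007  P=1,RW=1,US=1,PS=0
  L1 @0x56[2] → 0x5A007  P=1,RW=1,US=1,PS=0
  L2 @0x5A[24] → 0x5C007  P=1,RW=1,US=1,PS=0
  → PA=0x5C6E3  (3 entries read)

Entries read for #7: 3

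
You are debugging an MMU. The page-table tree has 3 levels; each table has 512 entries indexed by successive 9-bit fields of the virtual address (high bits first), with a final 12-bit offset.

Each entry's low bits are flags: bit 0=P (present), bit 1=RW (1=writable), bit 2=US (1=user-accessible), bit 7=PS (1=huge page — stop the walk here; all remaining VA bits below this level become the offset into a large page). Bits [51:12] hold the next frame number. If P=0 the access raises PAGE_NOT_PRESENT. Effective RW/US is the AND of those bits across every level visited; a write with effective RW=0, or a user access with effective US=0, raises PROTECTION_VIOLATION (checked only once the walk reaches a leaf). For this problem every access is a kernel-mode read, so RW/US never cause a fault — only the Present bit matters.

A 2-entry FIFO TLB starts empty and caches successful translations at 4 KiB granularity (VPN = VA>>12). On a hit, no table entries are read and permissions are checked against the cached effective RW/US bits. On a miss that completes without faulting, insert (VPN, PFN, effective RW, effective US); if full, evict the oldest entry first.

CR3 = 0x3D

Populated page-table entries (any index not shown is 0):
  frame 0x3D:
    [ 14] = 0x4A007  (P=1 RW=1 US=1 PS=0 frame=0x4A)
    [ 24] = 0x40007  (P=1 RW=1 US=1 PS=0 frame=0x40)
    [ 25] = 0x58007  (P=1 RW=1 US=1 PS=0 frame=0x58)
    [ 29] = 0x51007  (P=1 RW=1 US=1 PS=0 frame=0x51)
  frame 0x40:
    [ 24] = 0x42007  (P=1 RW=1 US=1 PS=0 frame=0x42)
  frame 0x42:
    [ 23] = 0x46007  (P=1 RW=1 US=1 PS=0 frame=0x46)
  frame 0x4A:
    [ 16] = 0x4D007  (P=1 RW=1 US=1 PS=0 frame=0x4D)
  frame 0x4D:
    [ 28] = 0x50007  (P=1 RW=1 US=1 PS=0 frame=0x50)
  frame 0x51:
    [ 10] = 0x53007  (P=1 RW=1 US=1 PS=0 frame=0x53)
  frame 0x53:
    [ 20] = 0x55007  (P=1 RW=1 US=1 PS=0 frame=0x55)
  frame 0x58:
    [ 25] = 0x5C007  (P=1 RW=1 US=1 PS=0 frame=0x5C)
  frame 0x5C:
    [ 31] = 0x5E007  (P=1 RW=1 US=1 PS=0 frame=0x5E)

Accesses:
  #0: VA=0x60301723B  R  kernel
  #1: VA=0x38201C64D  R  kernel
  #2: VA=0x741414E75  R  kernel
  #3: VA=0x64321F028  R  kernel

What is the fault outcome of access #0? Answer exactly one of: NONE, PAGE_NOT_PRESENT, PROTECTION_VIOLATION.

Per-access translation:
#0 VA=0x60301723B (r,kernel):
  L0 @0x3D[24] → 0x40007  P=1,RW=1,US=1,PS=0
  L1 @0x40[24] → 0x42007  P=1,RW=1,US=1,PS=0
  L2 @0x42[23] → 0x46007  P=1,RW=1,US=1,PS=0
  ⇒ phys 0x4623B  [3 reads]
#1 VA=0x38201C64D (r,kernel):
  L0 @0x3D[14] → 0x4A007  P=1,RW=1,US=1,PS=0
  L1 @0x4A[16] → 0x4D007  P=1,RW=1,US=1,PS=0
  L2 @0x4D[28] → 0x50007  P=1,RW=1,US=1,PS=0
  ⇒ phys 0x5064D  [3 reads]
#2 VA=0x741414E75 (r,kernel):
  L0 @0x3D[29] → 0x51007  P=1,RW=1,US=1,PS=0
  L1 @0x51[10] → 0x53007  P=1,RW=1,US=1,PS=0
  L2 @0x53[20] → 0x55007  P=1,RW=1,US=1,PS=0
  ⇒ phys 0x55E75  [3 reads]
#3 VA=0x64321F028 (r,kernel):
  L0 @0x3D[25] → 0x58007  P=1,RW=1,US=1,PS=0
  L1 @0x58[25] → 0x5C007  P=1,RW=1,US=1,PS=0
  L2 @0x5C[31] → 0x5E007  P=1,RW=1,US=1,PS=0
  ⇒ phys 0x5E028  [3 reads]

Access #0 fault: NONE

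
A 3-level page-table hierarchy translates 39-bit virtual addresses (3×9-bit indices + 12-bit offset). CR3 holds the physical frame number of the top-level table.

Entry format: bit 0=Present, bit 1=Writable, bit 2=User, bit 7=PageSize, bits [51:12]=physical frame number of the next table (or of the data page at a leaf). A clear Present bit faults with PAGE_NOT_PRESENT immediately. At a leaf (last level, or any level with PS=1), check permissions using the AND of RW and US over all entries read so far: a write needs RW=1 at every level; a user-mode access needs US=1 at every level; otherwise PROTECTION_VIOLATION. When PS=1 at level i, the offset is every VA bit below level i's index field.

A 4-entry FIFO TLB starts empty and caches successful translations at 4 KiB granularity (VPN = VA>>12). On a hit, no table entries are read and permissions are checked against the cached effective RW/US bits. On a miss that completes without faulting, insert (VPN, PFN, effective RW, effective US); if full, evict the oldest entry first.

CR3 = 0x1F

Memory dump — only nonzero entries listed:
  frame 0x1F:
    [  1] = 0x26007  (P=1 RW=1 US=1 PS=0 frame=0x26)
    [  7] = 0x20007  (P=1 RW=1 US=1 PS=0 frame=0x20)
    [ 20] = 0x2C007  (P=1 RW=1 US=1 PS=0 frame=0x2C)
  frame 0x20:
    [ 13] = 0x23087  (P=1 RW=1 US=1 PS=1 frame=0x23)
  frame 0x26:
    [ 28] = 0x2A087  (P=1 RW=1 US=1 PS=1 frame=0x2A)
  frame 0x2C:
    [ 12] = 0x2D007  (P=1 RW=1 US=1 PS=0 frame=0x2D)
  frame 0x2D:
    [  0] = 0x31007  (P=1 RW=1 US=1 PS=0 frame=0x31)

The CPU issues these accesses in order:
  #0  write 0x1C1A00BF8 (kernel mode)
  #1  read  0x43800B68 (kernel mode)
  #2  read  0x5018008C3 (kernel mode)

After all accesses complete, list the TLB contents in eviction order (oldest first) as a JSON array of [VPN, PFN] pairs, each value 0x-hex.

Walk each access:
#0 VA=0x1C1A00BF8 (w,kernel):
  L0: frame=0x1F idx=7 entry=0x20007 [P=1 RW=1 US=1 PS=0]
  L1: frame=0x20 idx=13 entry=0x23087 [P=1 RW=1 US=1 PS=1]
  ✓ 0x23BF8 (huge @L1)  — 2 lookups
#1 VA=0x43800B68 (r,kernel):
  L0: frame=0x1F idx=1 entry=0x26007 [P=1 RW=1 US=1 PS=0]
  L1: frame=0x26 idx=28 entry=0x2A087 [P=1 RW=1 US=1 PS=1]
  ✓ 0x2AB68 (huge @L1)  — 2 lookups
#2 VA=0x5018008C3 (r,kernel):
  L0: frame=0x1F idx=20 entry=0x2C007 [P=1 RW=1 US=1 PS=0]
  L1: frame=0x2C idx=12 entry=0x2D007 [P=1 RW=1 US=1 PS=0]
  L2: frame=0x2D idx=0 entry=0x31007 [P=1 RW=1 US=1 PS=0]
  ✓ 0x318C3  — 3 lookups

TLB: [["0x1C1A00", "0x23"], ["0x43800", "0x2A"], ["0x501800", "0x31"]]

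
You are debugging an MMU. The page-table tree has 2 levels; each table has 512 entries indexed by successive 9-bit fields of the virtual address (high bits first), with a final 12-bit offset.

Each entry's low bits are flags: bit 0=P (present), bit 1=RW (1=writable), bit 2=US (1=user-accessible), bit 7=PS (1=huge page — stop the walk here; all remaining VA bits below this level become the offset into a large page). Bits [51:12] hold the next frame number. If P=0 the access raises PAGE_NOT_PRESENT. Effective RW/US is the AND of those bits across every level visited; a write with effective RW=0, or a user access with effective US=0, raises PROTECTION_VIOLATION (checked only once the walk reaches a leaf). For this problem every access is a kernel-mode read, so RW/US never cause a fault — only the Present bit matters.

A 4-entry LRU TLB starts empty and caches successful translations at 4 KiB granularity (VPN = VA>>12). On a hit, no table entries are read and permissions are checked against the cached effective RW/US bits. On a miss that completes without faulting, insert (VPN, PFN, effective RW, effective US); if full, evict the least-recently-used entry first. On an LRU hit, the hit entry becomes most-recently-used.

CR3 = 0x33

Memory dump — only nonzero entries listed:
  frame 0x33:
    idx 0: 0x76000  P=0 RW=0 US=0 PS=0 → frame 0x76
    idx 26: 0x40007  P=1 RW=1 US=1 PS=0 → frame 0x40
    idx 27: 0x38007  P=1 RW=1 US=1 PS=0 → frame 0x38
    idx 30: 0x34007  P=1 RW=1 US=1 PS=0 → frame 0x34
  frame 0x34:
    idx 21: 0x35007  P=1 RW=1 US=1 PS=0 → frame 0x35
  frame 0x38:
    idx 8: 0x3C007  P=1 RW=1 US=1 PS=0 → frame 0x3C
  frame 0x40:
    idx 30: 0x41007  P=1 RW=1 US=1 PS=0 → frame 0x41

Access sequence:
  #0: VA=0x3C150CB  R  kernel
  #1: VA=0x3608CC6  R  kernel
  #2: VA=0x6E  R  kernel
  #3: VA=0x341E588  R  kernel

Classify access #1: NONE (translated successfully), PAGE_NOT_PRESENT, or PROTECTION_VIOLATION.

Walk each access:
#0 VA=0x3C150CB (r,kernel):
  [0] read 0x33 idx=30: raw=0x34007 flags P=1 W=1 U=1 S=0
  [1] read 0x34 idx=21: raw=0x35007 flags P=1 W=1 U=1 S=0
  → PA=0x350CB  (2 entries read)
#1 VA=0x3608CC6 (r,kernel):
  [0] read 0x33 idx=27: raw=0x38007 flags P=1 W=1 U=1 S=0
  [1] read 0x38 idx=8: raw=0x3C007 flags P=1 W=1 U=1 S=0
  → PA=0x3CCC6  (2 entries read)
#2 VA=0x6E (r,kernel):
  [0] read 0x33 idx=0: raw=0x76000 flags P=0 W=0 U=0 S=0
  ⇒ fault: PAGE_NOT_PRESENT  — 1 lookups
#3 VA=0x341E588 (r,kernel):
  [0] read 0x33 idx=26: raw=0x40007 flags P=1 W=1 U=1 S=0
  [1] read 0x40 idx=30: raw=0x41007 flags P=1 W=1 U=1 S=0
  → PA=0x41588  (2 entries read)

Access #1 fault: NONE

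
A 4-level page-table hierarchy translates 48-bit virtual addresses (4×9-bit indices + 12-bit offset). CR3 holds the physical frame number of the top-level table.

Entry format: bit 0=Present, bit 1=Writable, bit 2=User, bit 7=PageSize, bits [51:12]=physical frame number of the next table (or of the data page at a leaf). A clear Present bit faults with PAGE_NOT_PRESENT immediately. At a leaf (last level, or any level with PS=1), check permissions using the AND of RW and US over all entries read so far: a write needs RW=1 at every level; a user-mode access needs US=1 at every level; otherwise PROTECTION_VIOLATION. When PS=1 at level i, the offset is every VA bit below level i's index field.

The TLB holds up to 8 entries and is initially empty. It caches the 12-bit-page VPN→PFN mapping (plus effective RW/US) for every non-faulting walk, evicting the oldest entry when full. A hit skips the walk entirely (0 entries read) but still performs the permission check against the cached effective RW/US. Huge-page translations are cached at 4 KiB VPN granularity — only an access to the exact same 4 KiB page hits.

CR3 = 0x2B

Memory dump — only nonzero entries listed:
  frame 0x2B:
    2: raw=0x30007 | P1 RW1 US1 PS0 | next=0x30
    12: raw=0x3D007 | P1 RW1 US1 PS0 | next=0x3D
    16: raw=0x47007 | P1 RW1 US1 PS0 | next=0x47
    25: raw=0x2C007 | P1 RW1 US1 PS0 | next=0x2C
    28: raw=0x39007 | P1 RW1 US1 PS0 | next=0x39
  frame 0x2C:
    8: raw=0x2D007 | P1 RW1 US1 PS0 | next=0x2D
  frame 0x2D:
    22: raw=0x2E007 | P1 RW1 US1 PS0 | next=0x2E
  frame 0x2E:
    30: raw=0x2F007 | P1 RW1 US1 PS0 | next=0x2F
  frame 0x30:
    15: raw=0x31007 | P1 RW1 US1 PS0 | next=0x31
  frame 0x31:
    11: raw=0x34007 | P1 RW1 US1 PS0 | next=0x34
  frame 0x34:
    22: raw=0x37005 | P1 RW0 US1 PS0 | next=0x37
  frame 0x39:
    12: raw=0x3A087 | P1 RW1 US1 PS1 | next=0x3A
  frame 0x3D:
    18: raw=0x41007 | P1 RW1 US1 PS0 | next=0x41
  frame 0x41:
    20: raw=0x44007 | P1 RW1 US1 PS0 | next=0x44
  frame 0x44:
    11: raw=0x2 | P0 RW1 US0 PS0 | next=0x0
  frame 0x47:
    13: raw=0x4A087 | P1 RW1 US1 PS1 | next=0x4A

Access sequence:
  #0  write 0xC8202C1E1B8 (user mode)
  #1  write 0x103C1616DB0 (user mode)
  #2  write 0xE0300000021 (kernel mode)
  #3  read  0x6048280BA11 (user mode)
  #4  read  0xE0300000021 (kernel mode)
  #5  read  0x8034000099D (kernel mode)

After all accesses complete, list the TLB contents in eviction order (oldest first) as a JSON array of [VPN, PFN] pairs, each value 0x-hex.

Per-access translation:
#0 VA=0xC8202C1E1B8 (w,user):
  L0 @0x2B[25] → 0x2C007  P=1,RW=1,US=1,PS=0
  L1 @0x2C[8] → 0x2D007  P=1,RW=1,US=1,PS=0
  L2 @0x2D[22] → 0x2E007  P=1,RW=1,US=1,PS=0
  L3 @0x2E[30] → 0x2F007  P=1,RW=1,US=1,PS=0
  ⇒ phys 0x2F1B8  [4 reads]
#1 VA=0x103C1616DB0 (w,user):
  L0 @0x2B[2] → 0x30007  P=1,RW=1,US=1,PS=0
  L1 @0x30[15] → 0x31007  P=1,RW=1,US=1,PS=0
  L2 @0x31[11] → 0x34007  P=1,RW=1,US=1,PS=0
  L3 @0x34[22] → 0x37005  P=1,RW=0,US=1,PS=0
  ⇒ fault: PROTECTION_VIOLATION  — 4 lookups
#2 VA=0xE0300000021 (w,kernel):
  L0 @0x2B[28] → 0x39007  P=1,RW=1,US=1,PS=0
  L1 @0x39[12] → 0x3A087  P=1,RW=1,US=1,PS=1
  ⇒ phys 0x3A021 (huge @L1)  [2 reads]
#3 VA=0x6048280BA11 (r,user):
  L0 @0x2B[12] → 0x3D007  P=1,RW=1,US=1,PS=0
  L1 @0x3D[18] → 0x41007  P=1,RW=1,US=1,PS=0
  L2 @0x41[20] → 0x44007  P=1,RW=1,US=1,PS=0
  L3 @0x44[11] → 0x2  P=0,RW=1,US=0,PS=0
  ⇒ fault: PAGE_NOT_PRESENT  — 4 lookups
#4 VA=0xE0300000021 (r,kernel):
  TLB hit vpn=0xE0300000 → PA=0x3A021
#5 VA=0x8034000099D (r,kernel):
  L0 @0x2B[16] → 0x47007  P=1,RW=1,US=1,PS=0
  L1 @0x47[13] → 0x4A087  P=1,RW=1,US=1,PS=1
  ⇒ phys 0x4A99D (huge @L1)  [2 reads]

TLB: [["0xC8202C1E", "0x2F"], ["0xE0300000", "0x3A"], ["0x80340000", "0x4A"]]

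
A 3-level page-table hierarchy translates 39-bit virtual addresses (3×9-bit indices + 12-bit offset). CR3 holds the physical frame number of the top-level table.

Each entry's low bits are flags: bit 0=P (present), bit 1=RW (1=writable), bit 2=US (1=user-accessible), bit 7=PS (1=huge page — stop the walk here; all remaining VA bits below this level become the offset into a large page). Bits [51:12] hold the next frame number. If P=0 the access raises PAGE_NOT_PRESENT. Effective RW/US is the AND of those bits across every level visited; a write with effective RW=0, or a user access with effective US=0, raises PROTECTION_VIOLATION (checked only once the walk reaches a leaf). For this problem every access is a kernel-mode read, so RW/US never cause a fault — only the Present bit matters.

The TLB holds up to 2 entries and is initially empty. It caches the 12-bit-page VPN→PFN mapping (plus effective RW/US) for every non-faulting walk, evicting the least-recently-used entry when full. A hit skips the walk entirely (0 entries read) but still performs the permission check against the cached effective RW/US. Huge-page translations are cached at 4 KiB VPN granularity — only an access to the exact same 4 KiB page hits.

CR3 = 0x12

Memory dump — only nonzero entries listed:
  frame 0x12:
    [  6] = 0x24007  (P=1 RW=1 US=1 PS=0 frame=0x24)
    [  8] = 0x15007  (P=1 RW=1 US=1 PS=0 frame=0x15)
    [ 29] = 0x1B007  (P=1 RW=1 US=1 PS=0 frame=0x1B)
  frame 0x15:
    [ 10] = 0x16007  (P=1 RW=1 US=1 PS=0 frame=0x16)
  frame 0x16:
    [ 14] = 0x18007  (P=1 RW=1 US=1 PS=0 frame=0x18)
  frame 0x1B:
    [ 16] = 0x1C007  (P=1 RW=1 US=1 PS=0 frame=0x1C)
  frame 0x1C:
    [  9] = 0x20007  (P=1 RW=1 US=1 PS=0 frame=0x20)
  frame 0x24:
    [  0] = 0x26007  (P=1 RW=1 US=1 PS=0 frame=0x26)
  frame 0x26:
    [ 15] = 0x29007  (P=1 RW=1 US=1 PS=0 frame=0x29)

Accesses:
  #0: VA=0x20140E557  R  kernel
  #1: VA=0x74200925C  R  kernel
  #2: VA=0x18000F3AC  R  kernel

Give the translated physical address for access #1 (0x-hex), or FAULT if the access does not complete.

Trace:
#0 VA=0x20140E557 (r,kernel):
  [0] read 0x12 idx=8: raw=0x15007 flags P=1 W=1 U=1 S=0
  [1] read 0x15 idx=10: raw=0x16007 flags P=1 W=1 U=1 S=0
  [2] read 0x16 idx=14: raw=0x18007 flags P=1 W=1 U=1 S=0
  ✓ 0x18557  — 3 lookups
#1 VA=0x74200925C (r,kernel):
  [0] read 0x12 idx=29: raw=0x1B007 flags P=1 W=1 U=1 S=0
  [1] read 0x1B idx=16: raw=0x1C007 flags P=1 W=1 U=1 S=0
  [2] read 0x1C idx=9: raw=0x20007 flags P=1 W=1 U=1 S=0
  ✓ 0x2025C  — 3 lookups
#2 VA=0x18000F3AC (r,kernel):
  [0] read 0x12 idx=6: raw=0x24007 flags P=1 W=1 U=1 S=0
  [1] read 0x24 idx=0: raw=0x26007 flags P=1 W=1 U=1 S=0
  [2] read 0x26 idx=15: raw=0x29007 flags P=1 W=1 U=1 S=0
  ✓ 0x293AC  — 3 lookups

Access #1 PA: 0x2025C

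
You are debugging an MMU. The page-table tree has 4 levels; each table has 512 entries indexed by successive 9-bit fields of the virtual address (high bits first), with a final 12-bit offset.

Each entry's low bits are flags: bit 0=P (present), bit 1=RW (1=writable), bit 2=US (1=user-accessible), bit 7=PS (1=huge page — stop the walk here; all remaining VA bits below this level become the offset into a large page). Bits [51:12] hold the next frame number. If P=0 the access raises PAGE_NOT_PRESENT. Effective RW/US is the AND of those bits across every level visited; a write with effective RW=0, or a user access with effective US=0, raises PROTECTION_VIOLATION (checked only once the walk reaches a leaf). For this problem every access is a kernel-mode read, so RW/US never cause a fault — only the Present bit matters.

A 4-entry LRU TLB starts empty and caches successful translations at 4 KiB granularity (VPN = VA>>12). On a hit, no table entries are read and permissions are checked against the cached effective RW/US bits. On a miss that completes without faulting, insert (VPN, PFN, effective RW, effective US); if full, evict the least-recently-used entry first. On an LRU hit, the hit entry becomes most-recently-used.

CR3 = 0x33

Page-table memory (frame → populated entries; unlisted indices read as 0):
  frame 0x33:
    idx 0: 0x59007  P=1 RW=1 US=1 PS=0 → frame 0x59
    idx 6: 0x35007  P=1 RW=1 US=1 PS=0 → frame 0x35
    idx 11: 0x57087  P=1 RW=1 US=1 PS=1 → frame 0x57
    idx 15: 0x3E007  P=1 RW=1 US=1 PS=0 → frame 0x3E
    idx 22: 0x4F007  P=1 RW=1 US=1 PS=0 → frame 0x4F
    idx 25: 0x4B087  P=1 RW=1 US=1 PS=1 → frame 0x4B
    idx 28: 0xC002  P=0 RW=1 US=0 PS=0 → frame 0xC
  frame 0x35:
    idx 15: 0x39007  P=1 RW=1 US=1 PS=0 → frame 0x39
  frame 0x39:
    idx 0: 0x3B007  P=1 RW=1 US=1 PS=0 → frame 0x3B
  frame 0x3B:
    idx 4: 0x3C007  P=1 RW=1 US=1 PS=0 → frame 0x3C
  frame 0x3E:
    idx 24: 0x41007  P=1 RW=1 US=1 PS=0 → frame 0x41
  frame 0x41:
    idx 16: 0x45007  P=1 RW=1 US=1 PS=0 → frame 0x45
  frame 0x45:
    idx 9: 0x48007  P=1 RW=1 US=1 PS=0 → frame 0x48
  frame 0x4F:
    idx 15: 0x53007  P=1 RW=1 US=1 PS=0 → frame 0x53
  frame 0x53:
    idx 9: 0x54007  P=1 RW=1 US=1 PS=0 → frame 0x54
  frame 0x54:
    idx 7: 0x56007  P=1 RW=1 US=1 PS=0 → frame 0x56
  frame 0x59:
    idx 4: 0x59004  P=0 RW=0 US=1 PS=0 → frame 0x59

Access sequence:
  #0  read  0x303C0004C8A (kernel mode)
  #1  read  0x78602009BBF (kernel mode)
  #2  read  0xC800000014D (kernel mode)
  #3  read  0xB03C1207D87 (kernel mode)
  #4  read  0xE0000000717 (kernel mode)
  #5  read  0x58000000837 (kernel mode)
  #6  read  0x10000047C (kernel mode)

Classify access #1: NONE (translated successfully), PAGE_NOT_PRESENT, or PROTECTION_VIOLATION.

Trace:
#0 VA=0x303C0004C8A (r,kernel):
  L0 @0x33[6] → 0x35007  P=1,RW=1,US=1,PS=0
  L1 @0x35[15] → 0x39007  P=1,RW=1,US=1,PS=0
  L2 @0x39[0] → 0x3B007  P=1,RW=1,US=1,PS=0
  L3 @0x3B[4] → 0x3C007  P=1,RW=1,US=1,PS=0
  ✓ 0x3CC8A  — 4 lookups
#1 VA=0x78602009BBF (r,kernel):
  L0 @0x33[15] → 0x3E007  P=1,RW=1,US=1,PS=0
  L1 @0x3E[24] → 0x41007  P=1,RW=1,US=1,PS=0
  L2 @0x41[16] → 0x45007  P=1,RW=1,US=1,PS=0
  L3 @0x45[9] → 0x48007  P=1,RW=1,US=1,PS=0
  ✓ 0x48BBF  — 4 lookups
#2 VA=0xC800000014D (r,kernel):
  L0 @0x33[25] → 0x4B087  P=1,RW=1,US=1,PS=1
  ✓ 0x4B14D (huge @L0)  — 1 lookups
#3 VA=0xB03C1207D87 (r,kernel):
  L0 @0x33[22] → 0x4F007  P=1,RW=1,US=1,PS=0
  L1 @0x4F[15] → 0x53007  P=1,RW=1,US=1,PS=0
  L2 @0x53[9] → 0x54007  P=1,RW=1,US=1,PS=0
  L3 @0x54[7] → 0x56007  P=1,RW=1,US=1,PS=0
  ✓ 0x56D87  — 4 lookups
#4 VA=0xE0000000717 (r,kernel):
  L0 @0x33[28] → 0xC002  P=0,RW=1,US=0,PS=0
  ✗ PAGE_NOT_PRESENT  [1 reads]
#5 VA=0x58000000837 (r,kernel):
  L0 @0x33[11] → 0x57087  P=1,RW=1,US=1,PS=1
  ✓ 0x57837 (huge @L0)  — 1 lookups
#6 VA=0x10000047C (r,kernel):
  L0 @0x33[0] → 0x59007  P=1,RW=1,US=1,PS=0
  L1 @0x59[4] → 0x59004  P=0,RW=0,US=1,PS=0
  ✗ PAGE_NOT_PRESENT  [2 reads]

Access #1 fault: NONE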